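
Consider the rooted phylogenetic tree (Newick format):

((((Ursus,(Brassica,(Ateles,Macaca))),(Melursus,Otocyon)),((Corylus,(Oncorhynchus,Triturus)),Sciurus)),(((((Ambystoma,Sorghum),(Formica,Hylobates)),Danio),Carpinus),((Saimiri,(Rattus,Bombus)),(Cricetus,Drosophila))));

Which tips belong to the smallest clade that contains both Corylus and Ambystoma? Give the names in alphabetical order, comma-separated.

Ambystoma, Ateles, Bombus, Brassica, Carpinus, Corylus, Cricetus, Danio, Drosophila, Formica, Hylobates, Macaca, Melursus, Oncorhynchus, Otocyon, Rattus, Saimiri, Sciurus, Sorghum, Triturus, Ursus

Tracing Corylus: it sits inside (Corylus,(Oncorhynchus,Triturus)).
Tracing Ambystoma: it sits inside (Ambystoma,Sorghum).
The smallest clade enclosing both is the whole tree (their MRCA is the root), so the answer is all 21 tips in alphabetical order.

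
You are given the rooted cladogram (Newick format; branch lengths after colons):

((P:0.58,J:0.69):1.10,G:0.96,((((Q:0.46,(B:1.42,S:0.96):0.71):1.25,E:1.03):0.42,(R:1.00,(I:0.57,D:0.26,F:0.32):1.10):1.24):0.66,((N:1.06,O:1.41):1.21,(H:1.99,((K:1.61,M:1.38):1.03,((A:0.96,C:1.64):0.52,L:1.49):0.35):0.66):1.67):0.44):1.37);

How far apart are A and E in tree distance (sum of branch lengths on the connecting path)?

6.71

The path runs A → … → MRCA → … → E; the MRCA is the node subtending ((((Q,(B,S)),E),(R,(I,D,F))),((N,O),(H,((K,M),((A,C),L))))).
Branch lengths along that path: 0.96 + 0.52 + 0.35 + 0.66 + 1.67 + 0.44 + 0.66 + 0.42 + 1.03 = 6.71.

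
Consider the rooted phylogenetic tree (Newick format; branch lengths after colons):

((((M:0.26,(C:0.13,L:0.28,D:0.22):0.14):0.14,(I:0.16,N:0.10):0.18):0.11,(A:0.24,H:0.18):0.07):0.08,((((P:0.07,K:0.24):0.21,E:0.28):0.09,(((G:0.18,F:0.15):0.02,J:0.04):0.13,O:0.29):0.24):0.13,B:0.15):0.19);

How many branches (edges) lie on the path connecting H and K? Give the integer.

8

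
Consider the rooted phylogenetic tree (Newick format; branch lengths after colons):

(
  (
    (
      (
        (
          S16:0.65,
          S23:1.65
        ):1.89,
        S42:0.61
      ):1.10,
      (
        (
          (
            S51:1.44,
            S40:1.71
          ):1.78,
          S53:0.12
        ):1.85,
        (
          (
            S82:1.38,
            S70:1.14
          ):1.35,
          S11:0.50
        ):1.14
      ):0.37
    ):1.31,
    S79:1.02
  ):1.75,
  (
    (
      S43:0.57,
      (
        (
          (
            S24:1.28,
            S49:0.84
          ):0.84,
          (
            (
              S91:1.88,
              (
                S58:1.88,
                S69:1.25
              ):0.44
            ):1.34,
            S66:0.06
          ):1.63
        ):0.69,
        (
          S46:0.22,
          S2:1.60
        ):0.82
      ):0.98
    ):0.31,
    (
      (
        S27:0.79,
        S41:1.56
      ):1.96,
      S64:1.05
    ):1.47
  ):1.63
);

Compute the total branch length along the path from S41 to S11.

11.69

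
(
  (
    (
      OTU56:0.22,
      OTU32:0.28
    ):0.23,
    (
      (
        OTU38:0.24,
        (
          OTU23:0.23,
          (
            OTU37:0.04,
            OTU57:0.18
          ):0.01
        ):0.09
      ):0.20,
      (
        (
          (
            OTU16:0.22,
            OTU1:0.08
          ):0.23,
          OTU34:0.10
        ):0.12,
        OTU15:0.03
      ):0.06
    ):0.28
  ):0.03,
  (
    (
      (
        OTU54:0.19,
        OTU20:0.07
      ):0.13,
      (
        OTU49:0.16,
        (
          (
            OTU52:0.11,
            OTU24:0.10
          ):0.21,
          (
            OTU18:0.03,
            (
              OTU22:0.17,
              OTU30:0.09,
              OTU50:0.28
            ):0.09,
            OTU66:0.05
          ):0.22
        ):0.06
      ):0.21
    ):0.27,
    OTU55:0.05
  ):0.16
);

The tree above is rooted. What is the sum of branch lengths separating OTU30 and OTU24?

The path runs OTU30 → … → MRCA → … → OTU24; the MRCA is the node subtending ((OTU52,OTU24),(OTU18,(OTU22,OTU30,OTU50),OTU66)).
Branch lengths along that path: 0.09 + 0.09 + 0.22 + 0.21 + 0.10 = 0.71.

0.71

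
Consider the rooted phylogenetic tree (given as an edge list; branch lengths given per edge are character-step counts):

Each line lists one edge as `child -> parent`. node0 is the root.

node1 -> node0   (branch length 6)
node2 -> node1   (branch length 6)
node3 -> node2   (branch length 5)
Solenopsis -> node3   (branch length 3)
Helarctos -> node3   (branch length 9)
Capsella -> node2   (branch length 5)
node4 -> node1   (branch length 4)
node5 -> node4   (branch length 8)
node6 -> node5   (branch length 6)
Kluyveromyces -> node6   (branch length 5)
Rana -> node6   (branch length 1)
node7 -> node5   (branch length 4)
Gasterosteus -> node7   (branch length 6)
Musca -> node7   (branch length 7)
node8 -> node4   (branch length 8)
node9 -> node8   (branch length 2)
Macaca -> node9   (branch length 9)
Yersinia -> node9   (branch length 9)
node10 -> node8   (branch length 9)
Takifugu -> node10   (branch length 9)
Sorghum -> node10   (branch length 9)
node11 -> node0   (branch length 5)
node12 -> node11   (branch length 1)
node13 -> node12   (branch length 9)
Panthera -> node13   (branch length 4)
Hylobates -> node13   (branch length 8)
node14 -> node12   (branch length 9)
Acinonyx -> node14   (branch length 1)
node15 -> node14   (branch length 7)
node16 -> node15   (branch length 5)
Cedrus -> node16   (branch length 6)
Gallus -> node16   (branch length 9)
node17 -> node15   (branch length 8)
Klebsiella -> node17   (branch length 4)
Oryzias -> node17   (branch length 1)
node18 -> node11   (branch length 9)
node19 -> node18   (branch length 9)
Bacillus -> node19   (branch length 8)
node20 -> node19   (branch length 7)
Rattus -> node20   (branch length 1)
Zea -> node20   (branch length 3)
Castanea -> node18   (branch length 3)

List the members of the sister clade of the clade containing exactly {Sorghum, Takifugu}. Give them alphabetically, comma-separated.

Macaca, Yersinia

The clade containing exactly {Sorghum, Takifugu} attaches to the tree at the node subtending ((Macaca,Yersinia),(Takifugu,Sorghum)).
The other lineage descending from that same node — the sister group — is (Macaca,Yersinia); its 2 tips in alphabetical order are the answer.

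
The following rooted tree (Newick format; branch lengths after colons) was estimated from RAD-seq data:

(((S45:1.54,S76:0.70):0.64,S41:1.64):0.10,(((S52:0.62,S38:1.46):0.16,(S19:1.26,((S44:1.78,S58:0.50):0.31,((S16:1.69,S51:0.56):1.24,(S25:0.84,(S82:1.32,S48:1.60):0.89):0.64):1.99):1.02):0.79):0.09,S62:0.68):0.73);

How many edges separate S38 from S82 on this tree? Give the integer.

8

The MRCA of S38 and S82 is the node subtending ((S52,S38),(S19,((S44,S58),((S16,S51),(S25,(S82,S48)))))).
From S38 up to that node: 2 branches. From S82 up to the same node: 6 branches. Total: 2 + 6 = 8.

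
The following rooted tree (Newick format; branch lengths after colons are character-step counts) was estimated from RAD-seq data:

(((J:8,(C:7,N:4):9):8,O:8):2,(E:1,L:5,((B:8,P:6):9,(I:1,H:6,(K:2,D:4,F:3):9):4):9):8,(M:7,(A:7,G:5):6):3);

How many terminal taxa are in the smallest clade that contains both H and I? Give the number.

5

The MRCA of H and I is the node subtending (I,H,(K,D,F)).
That clade contains 5 terminal taxa: D, F, H, I, K.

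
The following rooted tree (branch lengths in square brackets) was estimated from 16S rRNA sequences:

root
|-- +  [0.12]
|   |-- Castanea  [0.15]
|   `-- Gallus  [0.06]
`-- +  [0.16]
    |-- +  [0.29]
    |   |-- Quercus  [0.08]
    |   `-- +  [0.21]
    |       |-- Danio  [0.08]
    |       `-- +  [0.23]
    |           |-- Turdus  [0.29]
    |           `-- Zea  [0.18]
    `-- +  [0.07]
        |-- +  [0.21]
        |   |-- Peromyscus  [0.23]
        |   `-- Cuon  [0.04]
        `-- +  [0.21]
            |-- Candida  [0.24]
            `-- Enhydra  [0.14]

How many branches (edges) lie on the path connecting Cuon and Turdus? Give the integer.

The MRCA of Cuon and Turdus is the node subtending ((Quercus,(Danio,(Turdus,Zea))),((Peromyscus,Cuon),(Candida,Enhydra))).
From Cuon up to that node: 3 branches. From Turdus up to the same node: 4 branches. Total: 3 + 4 = 7.

7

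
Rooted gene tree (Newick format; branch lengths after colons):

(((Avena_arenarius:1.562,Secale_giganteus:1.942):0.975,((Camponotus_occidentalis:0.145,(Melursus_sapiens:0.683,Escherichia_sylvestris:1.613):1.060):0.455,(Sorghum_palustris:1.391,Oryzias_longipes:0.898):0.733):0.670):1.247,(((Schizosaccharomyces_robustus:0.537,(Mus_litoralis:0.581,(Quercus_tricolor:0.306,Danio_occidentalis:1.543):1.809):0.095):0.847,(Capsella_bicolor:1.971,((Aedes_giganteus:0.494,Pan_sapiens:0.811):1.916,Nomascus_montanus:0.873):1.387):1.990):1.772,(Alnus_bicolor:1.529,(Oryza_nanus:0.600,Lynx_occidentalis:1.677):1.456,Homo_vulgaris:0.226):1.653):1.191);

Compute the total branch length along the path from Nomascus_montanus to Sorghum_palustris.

The path runs Nomascus_montanus → … → MRCA → … → Sorghum_palustris; the MRCA is the root of the tree.
Branch lengths along that path: 0.873 + 1.387 + 1.990 + 1.772 + 1.191 + 1.247 + 0.670 + 0.733 + 1.391 = 11.254.

11.254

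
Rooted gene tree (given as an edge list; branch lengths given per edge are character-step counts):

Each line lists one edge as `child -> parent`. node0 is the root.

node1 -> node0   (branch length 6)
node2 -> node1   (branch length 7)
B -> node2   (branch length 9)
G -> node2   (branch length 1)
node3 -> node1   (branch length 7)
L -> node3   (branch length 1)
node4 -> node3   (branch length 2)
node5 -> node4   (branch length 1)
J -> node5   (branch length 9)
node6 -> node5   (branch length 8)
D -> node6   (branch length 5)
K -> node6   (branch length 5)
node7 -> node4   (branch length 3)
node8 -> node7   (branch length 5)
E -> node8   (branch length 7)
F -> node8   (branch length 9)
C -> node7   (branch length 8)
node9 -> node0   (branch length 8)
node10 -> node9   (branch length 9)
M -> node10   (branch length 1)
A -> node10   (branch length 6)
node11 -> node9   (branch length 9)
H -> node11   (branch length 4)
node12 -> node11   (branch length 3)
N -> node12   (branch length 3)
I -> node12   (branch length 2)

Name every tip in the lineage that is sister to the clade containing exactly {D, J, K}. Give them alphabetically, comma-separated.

The clade containing exactly {D, J, K} attaches to the tree at the node subtending ((J,(D,K)),((E,F),C)).
The other lineage descending from that same node — the sister group — is ((E,F),C); its 3 tips in alphabetical order are the answer.

C, E, F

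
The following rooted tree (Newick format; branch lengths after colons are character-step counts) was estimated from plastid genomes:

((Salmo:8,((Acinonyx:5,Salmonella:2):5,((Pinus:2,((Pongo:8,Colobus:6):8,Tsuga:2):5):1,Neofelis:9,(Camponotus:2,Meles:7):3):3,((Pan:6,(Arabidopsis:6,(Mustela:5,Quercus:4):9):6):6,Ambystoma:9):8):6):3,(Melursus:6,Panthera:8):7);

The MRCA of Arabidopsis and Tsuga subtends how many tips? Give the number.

The MRCA of Arabidopsis and Tsuga is the node subtending ((Acinonyx,Salmonella),((Pinus,((Pongo,Colobus),Tsuga)),Neofelis,(Camponotus,Meles)),((Pan,(Arabidopsis,(Mustela,Quercus))),Ambystoma)).
That clade contains 14 terminal taxa: Acinonyx, Ambystoma, Arabidopsis, Camponotus, Colobus, Meles, Mustela, Neofelis, Pan, Pinus, Pongo, Quercus, Salmonella, Tsuga.

14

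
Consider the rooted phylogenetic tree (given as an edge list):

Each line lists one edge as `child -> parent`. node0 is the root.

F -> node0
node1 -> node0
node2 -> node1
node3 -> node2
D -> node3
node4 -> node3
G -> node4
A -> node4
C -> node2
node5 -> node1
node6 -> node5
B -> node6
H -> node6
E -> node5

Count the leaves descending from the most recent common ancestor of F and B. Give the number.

The MRCA of F and B is the root, so the clade is the entire tree.
That clade contains 8 terminal taxa: A, B, C, D, E, F, G, H.

8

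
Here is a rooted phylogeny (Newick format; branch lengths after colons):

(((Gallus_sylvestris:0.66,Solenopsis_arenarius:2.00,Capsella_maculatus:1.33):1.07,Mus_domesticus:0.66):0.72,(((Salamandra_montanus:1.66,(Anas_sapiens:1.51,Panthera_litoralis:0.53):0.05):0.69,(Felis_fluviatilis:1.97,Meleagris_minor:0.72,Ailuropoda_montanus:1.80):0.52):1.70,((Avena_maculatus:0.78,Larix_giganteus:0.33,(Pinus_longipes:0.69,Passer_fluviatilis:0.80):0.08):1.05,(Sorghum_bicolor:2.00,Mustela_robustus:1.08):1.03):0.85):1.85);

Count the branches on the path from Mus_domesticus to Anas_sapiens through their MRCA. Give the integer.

7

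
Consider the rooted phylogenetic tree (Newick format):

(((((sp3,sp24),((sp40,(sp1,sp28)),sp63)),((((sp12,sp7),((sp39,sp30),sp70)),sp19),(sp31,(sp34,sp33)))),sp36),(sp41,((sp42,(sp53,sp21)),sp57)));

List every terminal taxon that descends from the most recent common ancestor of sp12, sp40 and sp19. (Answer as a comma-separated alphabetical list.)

sp1, sp12, sp19, sp24, sp28, sp3, sp30, sp31, sp33, sp34, sp39, sp40, sp63, sp7, sp70

Tracing sp12: it sits inside (sp12,sp7).
Tracing sp40: it sits inside (sp40,(sp1,sp28)).
Tracing sp19: it sits inside (((sp12,sp7),((sp39,sp30),sp70)),sp19).
The smallest clade enclosing all 3 is (((sp3,sp24),((sp40,(sp1,sp28)),sp63)),((((sp12,sp7),((sp39,sp30),sp70)),sp19),(sp31,(sp34,sp33)))); the answer is its 15 terminal taxa in alphabetical order.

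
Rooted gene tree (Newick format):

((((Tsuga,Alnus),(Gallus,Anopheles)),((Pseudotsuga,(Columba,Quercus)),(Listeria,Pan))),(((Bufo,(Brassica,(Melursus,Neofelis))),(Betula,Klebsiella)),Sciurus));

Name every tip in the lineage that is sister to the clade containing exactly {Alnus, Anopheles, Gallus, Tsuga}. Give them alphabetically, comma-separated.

Columba, Listeria, Pan, Pseudotsuga, Quercus

The clade containing exactly {Alnus, Anopheles, Gallus, Tsuga} attaches to the tree at the node subtending (((Tsuga,Alnus),(Gallus,Anopheles)),((Pseudotsuga,(Columba,Quercus)),(Listeria,Pan))).
The other lineage descending from that same node — the sister group — is ((Pseudotsuga,(Columba,Quercus)),(Listeria,Pan)); its 5 tips in alphabetical order are the answer.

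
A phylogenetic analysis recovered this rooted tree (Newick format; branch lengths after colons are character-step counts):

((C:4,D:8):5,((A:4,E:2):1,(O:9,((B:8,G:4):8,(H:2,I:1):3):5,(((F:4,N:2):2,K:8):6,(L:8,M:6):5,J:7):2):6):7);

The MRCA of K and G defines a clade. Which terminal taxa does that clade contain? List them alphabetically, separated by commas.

Tracing K: it sits inside ((F,N),K).
Tracing G: it sits inside (B,G).
The smallest clade enclosing both is (O,((B,G),(H,I)),(((F,N),K),(L,M),J)); the answer is its 11 terminal taxa in alphabetical order.

B, F, G, H, I, J, K, L, M, N, O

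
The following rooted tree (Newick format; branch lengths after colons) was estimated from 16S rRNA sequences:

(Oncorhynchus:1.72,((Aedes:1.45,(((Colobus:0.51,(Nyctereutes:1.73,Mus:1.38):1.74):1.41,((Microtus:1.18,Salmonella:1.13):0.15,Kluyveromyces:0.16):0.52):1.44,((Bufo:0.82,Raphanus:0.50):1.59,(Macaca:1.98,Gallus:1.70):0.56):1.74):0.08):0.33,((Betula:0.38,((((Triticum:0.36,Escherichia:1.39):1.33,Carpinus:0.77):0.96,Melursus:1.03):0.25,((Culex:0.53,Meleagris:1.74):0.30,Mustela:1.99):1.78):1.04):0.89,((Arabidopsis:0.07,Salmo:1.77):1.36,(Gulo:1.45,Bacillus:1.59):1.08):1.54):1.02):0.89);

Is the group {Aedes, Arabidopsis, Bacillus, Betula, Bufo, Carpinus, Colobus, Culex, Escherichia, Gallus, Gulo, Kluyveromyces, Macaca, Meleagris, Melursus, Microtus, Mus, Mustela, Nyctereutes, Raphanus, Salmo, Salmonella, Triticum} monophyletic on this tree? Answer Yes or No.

The most recent common ancestor of these taxa subtends ((Aedes,(((Colobus,(Nyctereutes,Mus)),((Microtus,Salmonella),Kluyveromyces)),((Bufo,Raphanus),(Macaca,Gallus)))),((Betula,((((Triticum,Escherichia),Carpinus),Melursus),((Culex,Meleagris),Mustela))),((Arabidopsis,Salmo),(Gulo,Bacillus)))).
That clade has exactly 23 tips — every listed taxon and nothing else — so the group is monophyletic.

Yes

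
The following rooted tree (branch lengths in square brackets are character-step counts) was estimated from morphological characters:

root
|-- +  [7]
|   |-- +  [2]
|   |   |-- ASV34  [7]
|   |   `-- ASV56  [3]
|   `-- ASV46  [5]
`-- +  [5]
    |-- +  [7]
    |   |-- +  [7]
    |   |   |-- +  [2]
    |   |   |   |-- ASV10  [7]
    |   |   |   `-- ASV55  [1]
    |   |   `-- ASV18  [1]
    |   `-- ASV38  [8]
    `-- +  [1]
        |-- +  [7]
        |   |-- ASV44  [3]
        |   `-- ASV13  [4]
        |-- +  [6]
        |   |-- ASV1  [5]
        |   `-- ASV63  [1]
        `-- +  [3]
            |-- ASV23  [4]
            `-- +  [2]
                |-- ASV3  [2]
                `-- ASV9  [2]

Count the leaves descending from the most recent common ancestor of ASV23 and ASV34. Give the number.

The MRCA of ASV23 and ASV34 is the root, so the clade is the entire tree.
That clade contains 14 terminal taxa: ASV1, ASV10, ASV13, ASV18, ASV23, ASV3, ASV34, ASV38, ASV44, ASV46, ASV55, ASV56, ASV63, ASV9.

14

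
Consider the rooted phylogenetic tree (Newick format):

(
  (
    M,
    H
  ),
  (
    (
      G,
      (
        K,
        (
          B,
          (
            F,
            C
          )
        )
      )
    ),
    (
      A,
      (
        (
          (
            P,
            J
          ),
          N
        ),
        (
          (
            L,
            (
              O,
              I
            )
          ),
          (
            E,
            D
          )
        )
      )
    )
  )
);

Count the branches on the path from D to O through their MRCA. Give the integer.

5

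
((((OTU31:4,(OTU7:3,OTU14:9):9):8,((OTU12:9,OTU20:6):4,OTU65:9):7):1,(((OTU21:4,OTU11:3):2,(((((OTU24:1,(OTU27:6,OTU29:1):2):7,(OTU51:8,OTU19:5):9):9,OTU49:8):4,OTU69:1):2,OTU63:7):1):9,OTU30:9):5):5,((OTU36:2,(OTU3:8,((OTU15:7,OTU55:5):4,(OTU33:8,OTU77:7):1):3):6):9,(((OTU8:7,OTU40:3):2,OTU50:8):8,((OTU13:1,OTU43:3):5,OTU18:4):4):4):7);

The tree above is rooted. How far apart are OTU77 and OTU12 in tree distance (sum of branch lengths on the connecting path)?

59

The path runs OTU77 → … → MRCA → … → OTU12; the MRCA is the root of the tree.
Branch lengths along that path: 7 + 1 + 3 + 6 + 9 + 7 + 5 + 1 + 7 + 4 + 9 = 59.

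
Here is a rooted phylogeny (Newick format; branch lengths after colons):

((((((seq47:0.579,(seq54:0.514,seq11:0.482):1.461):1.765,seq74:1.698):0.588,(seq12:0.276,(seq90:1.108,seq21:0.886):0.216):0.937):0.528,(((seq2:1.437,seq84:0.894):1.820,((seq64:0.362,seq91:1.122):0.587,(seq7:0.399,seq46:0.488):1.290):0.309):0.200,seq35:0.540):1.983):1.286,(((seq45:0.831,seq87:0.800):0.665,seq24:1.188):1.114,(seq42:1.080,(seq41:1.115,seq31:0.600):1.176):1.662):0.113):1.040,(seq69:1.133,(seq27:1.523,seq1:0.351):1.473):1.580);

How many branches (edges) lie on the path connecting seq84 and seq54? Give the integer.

9

The MRCA of seq84 and seq54 is the node subtending ((((seq47,(seq54,seq11)),seq74),(seq12,(seq90,seq21))),(((seq2,seq84),((seq64,seq91),(seq7,seq46))),seq35)).
From seq84 up to that node: 4 branches. From seq54 up to the same node: 5 branches. Total: 4 + 5 = 9.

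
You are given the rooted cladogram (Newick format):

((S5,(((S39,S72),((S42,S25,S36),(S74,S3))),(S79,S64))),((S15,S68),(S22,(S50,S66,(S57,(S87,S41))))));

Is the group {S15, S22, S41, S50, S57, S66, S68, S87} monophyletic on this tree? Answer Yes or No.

The most recent common ancestor of these taxa subtends ((S15,S68),(S22,(S50,S66,(S57,(S87,S41))))).
That clade has exactly 8 tips — every listed taxon and nothing else — so the group is monophyletic.

Yes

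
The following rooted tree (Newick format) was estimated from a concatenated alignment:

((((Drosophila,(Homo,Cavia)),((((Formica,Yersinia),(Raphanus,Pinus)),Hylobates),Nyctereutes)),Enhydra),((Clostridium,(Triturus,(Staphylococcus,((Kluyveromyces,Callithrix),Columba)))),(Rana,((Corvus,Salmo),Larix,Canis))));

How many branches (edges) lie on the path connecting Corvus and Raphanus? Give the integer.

12

The MRCA of Corvus and Raphanus is the root of the tree.
From Corvus up to that node: 5 branches. From Raphanus up to the same node: 7 branches. Total: 5 + 7 = 12.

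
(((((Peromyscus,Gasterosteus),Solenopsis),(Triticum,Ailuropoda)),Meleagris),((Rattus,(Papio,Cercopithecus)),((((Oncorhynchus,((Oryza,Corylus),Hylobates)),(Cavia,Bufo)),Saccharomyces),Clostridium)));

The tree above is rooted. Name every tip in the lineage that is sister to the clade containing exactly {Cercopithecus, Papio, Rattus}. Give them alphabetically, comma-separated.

The clade containing exactly {Cercopithecus, Papio, Rattus} attaches to the tree at the node subtending ((Rattus,(Papio,Cercopithecus)),((((Oncorhynchus,((Oryza,Corylus),Hylobates)),(Cavia,Bufo)),Saccharomyces),Clostridium)).
The other lineage descending from that same node — the sister group — is ((((Oncorhynchus,((Oryza,Corylus),Hylobates)),(Cavia,Bufo)),Saccharomyces),Clostridium); its 8 tips in alphabetical order are the answer.

Bufo, Cavia, Clostridium, Corylus, Hylobates, Oncorhynchus, Oryza, Saccharomyces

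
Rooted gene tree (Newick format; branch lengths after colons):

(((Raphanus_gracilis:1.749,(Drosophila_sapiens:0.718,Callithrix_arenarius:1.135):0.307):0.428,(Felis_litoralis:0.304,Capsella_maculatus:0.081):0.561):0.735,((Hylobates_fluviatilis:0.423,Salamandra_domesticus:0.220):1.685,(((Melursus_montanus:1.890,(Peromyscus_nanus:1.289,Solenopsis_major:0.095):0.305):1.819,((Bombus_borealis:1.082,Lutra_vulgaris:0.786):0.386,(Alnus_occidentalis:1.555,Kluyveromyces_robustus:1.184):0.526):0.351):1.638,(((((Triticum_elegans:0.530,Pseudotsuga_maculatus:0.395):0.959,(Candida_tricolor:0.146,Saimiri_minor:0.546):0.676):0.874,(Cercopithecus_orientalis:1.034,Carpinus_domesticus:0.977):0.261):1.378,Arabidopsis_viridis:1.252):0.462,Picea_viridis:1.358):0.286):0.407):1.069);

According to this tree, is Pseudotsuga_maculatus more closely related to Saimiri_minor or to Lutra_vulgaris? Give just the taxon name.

The MRCA of Pseudotsuga_maculatus and Saimiri_minor subtends ((Triticum_elegans,Pseudotsuga_maculatus),(Candida_tricolor,Saimiri_minor)) (4 taxa).
The MRCA of Pseudotsuga_maculatus and Lutra_vulgaris subtends (((Melursus_montanus,(Peromyscus_nanus,Solenopsis_major)),((Bombus_borealis,Lutra_vulgaris),(Alnus_occidentalis,Kluyveromyces_robustus))),(((((Triticum_elegans,Pseudotsuga_maculatus),(Candida_tricolor,Saimiri_minor)),(Cercopithecus_orientalis,Carpinus_domesticus)),Arabidopsis_viridis),Picea_viridis)) (15 taxa).
The first is nested inside the second, so Pseudotsuga_maculatus shares a more recent common ancestor with Saimiri_minor.

Saimiri_minor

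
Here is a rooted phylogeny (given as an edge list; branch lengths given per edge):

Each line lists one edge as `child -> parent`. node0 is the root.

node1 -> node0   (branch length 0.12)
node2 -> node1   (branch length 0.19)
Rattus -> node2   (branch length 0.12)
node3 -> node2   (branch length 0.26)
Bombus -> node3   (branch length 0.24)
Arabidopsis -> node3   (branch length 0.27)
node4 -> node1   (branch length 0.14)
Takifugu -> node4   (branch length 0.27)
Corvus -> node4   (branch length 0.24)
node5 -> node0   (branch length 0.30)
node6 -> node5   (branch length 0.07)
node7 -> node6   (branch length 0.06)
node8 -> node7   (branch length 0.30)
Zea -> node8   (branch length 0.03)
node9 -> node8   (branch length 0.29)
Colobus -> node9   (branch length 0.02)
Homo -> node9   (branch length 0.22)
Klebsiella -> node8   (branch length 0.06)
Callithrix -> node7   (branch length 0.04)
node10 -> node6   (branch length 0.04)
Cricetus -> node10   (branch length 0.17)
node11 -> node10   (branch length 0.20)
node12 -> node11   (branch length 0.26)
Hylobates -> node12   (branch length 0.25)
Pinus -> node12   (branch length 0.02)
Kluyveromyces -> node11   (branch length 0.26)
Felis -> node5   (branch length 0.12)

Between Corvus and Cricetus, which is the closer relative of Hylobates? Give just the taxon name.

Cricetus

The MRCA of Hylobates and Cricetus subtends (Cricetus,((Hylobates,Pinus),Kluyveromyces)) (4 taxa).
The MRCA of Hylobates and Corvus is the root, subtending the entire tree (15 taxa).
The first is nested inside the second, so Hylobates shares a more recent common ancestor with Cricetus.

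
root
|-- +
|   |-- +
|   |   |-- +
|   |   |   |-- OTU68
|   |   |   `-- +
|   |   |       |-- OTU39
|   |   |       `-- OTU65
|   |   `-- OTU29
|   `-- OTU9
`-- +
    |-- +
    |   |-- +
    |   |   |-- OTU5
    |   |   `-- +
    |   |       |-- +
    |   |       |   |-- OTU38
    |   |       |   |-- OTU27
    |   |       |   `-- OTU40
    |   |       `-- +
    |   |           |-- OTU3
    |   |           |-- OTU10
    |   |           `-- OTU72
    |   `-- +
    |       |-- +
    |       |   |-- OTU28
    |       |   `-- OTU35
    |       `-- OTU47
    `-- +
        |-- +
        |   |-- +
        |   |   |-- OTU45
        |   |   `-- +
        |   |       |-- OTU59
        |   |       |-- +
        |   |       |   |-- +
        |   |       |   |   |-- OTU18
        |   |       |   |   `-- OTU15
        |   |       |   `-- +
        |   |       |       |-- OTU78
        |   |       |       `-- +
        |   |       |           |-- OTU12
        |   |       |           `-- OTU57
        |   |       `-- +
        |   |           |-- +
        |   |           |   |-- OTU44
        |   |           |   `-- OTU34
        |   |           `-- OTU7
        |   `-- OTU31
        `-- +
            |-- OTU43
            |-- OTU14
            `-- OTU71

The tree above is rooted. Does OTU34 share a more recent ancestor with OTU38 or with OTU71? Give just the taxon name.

OTU71

The MRCA of OTU34 and OTU71 subtends (((OTU45,(OTU59,((OTU18,OTU15),(OTU78,(OTU12,OTU57))),((OTU44,OTU34),OTU7))),OTU31),(OTU43,OTU14,OTU71)) (14 taxa).
The MRCA of OTU34 and OTU38 subtends (((OTU5,((OTU38,OTU27,OTU40),(OTU3,OTU10,OTU72))),((OTU28,OTU35),OTU47)),(((OTU45,(OTU59,((OTU18,OTU15),(OTU78,(OTU12,OTU57))),((OTU44,OTU34),OTU7))),OTU31),(OTU43,OTU14,OTU71))) (24 taxa).
The first is nested inside the second, so OTU34 shares a more recent common ancestor with OTU71.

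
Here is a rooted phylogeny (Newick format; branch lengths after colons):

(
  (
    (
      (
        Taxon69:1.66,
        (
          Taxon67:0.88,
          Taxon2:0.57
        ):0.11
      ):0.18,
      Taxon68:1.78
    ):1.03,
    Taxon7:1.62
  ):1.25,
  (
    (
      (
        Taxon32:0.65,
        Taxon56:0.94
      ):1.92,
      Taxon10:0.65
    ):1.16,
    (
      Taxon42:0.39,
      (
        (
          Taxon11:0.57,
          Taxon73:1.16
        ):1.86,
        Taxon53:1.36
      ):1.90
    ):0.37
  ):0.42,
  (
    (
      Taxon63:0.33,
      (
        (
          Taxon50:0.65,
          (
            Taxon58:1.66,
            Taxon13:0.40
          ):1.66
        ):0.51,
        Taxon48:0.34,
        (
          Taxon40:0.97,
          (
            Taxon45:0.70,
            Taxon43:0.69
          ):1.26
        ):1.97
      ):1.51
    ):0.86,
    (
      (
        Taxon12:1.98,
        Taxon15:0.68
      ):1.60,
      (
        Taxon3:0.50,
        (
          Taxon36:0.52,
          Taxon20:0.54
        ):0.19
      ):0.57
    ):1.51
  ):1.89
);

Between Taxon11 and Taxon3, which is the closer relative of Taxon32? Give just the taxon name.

Taxon11

The MRCA of Taxon32 and Taxon11 subtends (((Taxon32,Taxon56),Taxon10),(Taxon42,((Taxon11,Taxon73),Taxon53))) (7 taxa).
The MRCA of Taxon32 and Taxon3 is the root, subtending the entire tree (25 taxa).
The first is nested inside the second, so Taxon32 shares a more recent common ancestor with Taxon11.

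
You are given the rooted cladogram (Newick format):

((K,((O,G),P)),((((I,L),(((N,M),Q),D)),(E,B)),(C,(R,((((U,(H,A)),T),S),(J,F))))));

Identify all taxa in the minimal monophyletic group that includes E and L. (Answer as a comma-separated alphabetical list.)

Tracing E: it sits inside (E,B).
Tracing L: it sits inside (I,L).
The smallest clade enclosing both is (((I,L),(((N,M),Q),D)),(E,B)); the answer is its 8 terminal taxa in alphabetical order.

B, D, E, I, L, M, N, Q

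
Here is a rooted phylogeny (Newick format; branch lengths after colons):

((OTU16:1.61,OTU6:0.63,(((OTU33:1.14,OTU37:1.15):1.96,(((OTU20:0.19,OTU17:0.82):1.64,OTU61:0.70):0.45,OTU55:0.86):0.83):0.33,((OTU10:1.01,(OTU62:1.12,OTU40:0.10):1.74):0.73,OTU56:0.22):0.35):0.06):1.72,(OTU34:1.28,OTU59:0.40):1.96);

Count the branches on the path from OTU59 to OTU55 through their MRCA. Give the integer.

7

The MRCA of OTU59 and OTU55 is the root of the tree.
From OTU59 up to that node: 2 branches. From OTU55 up to the same node: 5 branches. Total: 2 + 5 = 7.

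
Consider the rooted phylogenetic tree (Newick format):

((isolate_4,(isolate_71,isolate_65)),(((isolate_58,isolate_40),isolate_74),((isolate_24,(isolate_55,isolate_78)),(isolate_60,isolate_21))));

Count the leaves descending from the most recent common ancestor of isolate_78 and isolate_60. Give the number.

The MRCA of isolate_78 and isolate_60 is the node subtending ((isolate_24,(isolate_55,isolate_78)),(isolate_60,isolate_21)).
That clade contains 5 terminal taxa: isolate_21, isolate_24, isolate_55, isolate_60, isolate_78.

5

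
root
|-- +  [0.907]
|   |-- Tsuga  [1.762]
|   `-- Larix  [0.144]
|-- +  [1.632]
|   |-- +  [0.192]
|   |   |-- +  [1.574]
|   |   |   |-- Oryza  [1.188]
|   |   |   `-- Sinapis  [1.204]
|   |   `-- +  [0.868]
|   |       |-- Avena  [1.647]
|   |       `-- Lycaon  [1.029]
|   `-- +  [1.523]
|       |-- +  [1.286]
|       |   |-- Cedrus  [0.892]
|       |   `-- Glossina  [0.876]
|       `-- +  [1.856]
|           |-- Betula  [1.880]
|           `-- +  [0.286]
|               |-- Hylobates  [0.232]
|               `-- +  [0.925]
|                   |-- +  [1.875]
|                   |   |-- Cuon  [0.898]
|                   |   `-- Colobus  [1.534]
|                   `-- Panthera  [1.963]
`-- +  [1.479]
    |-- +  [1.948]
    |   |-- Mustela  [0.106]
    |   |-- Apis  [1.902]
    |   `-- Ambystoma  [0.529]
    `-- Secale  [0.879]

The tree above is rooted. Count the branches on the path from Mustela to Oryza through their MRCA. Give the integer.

The MRCA of Mustela and Oryza is the root of the tree.
From Mustela up to that node: 3 branches. From Oryza up to the same node: 4 branches. Total: 3 + 4 = 7.

7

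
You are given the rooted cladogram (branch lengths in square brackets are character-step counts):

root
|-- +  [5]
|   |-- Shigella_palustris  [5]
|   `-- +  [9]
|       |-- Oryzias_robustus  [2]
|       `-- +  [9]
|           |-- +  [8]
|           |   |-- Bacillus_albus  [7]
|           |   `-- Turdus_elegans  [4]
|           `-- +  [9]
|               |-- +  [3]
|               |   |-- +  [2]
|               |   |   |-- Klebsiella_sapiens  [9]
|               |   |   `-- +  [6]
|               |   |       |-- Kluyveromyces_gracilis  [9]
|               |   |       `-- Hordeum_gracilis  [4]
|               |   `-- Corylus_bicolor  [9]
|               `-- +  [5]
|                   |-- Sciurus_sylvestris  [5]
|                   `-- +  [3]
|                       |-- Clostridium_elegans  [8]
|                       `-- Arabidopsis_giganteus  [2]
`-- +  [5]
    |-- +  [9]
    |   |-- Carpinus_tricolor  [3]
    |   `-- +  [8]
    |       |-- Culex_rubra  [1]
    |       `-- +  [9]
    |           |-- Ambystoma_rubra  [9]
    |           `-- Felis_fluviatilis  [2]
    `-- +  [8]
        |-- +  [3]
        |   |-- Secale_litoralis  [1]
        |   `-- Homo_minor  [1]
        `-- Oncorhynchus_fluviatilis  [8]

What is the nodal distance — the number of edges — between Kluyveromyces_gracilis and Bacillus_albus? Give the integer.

The MRCA of Kluyveromyces_gracilis and Bacillus_albus is the node subtending ((Bacillus_albus,Turdus_elegans),(((Klebsiella_sapiens,(Kluyveromyces_gracilis,Hordeum_gracilis)),Corylus_bicolor),(Sciurus_sylvestris,(Clostridium_elegans,Arabidopsis_giganteus)))).
From Kluyveromyces_gracilis up to that node: 5 branches. From Bacillus_albus up to the same node: 2 branches. Total: 5 + 2 = 7.

7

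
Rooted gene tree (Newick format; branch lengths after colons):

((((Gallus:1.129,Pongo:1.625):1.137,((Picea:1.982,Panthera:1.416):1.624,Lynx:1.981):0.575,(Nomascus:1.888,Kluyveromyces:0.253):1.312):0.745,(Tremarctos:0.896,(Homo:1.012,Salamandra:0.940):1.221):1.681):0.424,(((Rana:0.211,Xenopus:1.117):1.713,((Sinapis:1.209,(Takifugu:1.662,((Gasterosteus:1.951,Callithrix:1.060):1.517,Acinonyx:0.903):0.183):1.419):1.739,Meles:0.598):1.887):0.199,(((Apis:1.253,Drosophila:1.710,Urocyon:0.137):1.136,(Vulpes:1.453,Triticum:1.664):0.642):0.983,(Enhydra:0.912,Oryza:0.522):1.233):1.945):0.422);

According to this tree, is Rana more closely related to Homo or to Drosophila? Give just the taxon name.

Drosophila

The MRCA of Rana and Drosophila subtends (((Rana,Xenopus),((Sinapis,(Takifugu,((Gasterosteus,Callithrix),Acinonyx))),Meles)),(((Apis,Drosophila,Urocyon),(Vulpes,Triticum)),(Enhydra,Oryza))) (15 taxa).
The MRCA of Rana and Homo is the root, subtending the entire tree (25 taxa).
The first is nested inside the second, so Rana shares a more recent common ancestor with Drosophila.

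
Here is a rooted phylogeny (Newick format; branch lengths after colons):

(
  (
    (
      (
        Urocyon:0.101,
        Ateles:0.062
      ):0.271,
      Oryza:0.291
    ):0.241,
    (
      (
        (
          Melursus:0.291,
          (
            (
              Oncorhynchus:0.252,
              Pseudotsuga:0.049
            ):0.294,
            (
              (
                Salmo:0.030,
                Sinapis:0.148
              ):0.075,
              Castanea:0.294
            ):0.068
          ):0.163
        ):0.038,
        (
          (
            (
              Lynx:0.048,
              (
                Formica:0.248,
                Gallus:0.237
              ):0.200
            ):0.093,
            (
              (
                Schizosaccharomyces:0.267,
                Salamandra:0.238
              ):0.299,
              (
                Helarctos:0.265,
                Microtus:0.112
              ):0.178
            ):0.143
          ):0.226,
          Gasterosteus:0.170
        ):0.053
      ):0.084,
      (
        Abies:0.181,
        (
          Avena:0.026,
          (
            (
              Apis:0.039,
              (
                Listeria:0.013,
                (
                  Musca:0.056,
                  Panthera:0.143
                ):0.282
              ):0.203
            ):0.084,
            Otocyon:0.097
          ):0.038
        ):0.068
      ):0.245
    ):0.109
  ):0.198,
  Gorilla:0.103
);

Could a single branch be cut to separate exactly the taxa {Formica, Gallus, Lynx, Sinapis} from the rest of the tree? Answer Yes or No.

No

The MRCA of the listed taxa subtends ((Melursus,((Oncorhynchus,Pseudotsuga),((Salmo,Sinapis),Castanea))),(((Lynx,(Formica,Gallus)),((Schizosaccharomyces,Salamandra),(Helarctos,Microtus))),Gasterosteus)).
That clade also contains Castanea, Gasterosteus, Helarctos, Melursus, Microtus, Oncorhynchus, Pseudotsuga, Salamandra, Salmo, Schizosaccharomyces, which are not in the proposed group, so the group is not monophyletic.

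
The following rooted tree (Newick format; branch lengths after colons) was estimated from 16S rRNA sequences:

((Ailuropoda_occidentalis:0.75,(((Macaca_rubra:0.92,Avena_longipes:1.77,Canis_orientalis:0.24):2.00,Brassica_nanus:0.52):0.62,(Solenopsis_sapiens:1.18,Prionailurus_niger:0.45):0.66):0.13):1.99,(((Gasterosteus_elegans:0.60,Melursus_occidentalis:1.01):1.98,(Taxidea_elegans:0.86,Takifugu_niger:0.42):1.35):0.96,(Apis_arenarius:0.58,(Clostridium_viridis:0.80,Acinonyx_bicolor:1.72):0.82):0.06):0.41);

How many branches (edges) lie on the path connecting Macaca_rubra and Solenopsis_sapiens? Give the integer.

5

The MRCA of Macaca_rubra and Solenopsis_sapiens is the node subtending (((Macaca_rubra,Avena_longipes,Canis_orientalis),Brassica_nanus),(Solenopsis_sapiens,Prionailurus_niger)).
From Macaca_rubra up to that node: 3 branches. From Solenopsis_sapiens up to the same node: 2 branches. Total: 3 + 2 = 5.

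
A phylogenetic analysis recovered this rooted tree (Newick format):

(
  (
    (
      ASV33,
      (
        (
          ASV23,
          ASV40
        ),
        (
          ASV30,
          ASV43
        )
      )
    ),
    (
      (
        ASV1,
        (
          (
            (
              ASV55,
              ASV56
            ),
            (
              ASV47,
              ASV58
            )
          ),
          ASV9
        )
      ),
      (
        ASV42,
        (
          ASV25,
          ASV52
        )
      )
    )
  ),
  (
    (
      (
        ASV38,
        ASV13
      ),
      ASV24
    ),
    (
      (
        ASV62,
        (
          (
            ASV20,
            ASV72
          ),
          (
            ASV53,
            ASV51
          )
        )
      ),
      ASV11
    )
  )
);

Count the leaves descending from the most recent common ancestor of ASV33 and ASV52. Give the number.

The MRCA of ASV33 and ASV52 is the node subtending ((ASV33,((ASV23,ASV40),(ASV30,ASV43))),((ASV1,(((ASV55,ASV56),(ASV47,ASV58)),ASV9)),(ASV42,(ASV25,ASV52)))).
That clade contains 14 terminal taxa: ASV1, ASV23, ASV25, ASV30, ASV33, ASV40, ASV42, ASV43, ASV47, ASV52, ASV55, ASV56, ASV58, ASV9.

14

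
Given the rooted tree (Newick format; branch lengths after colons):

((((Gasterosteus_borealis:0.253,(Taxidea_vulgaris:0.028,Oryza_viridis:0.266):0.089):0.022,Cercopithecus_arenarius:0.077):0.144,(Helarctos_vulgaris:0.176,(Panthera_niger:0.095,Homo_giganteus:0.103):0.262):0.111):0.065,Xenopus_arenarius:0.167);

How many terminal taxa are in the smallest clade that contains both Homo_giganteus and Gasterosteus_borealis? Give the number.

The MRCA of Homo_giganteus and Gasterosteus_borealis is the node subtending (((Gasterosteus_borealis,(Taxidea_vulgaris,Oryza_viridis)),Cercopithecus_arenarius),(Helarctos_vulgaris,(Panthera_niger,Homo_giganteus))).
That clade contains 7 terminal taxa: Cercopithecus_arenarius, Gasterosteus_borealis, Helarctos_vulgaris, Homo_giganteus, Oryza_viridis, Panthera_niger, Taxidea_vulgaris.

7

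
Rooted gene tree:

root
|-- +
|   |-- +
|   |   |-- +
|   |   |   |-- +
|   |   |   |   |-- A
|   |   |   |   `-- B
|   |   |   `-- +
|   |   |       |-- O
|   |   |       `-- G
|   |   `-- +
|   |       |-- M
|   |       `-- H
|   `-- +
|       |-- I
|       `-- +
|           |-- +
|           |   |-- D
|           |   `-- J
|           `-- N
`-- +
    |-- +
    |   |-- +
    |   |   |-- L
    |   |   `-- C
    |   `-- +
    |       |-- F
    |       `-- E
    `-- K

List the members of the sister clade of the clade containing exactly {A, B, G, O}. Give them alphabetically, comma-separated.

H, M

The clade containing exactly {A, B, G, O} attaches to the tree at the node subtending (((A,B),(O,G)),(M,H)).
The other lineage descending from that same node — the sister group — is (M,H); its 2 tips in alphabetical order are the answer.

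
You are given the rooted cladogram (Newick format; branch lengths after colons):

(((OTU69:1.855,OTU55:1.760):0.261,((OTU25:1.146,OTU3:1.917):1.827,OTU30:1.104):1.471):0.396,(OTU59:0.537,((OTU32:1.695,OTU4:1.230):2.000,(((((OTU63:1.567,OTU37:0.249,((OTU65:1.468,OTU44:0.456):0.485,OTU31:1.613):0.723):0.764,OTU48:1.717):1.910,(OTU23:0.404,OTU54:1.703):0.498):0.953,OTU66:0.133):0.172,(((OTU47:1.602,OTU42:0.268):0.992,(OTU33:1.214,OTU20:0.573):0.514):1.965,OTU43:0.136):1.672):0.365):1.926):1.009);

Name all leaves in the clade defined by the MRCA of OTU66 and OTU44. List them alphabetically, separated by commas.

OTU23, OTU31, OTU37, OTU44, OTU48, OTU54, OTU63, OTU65, OTU66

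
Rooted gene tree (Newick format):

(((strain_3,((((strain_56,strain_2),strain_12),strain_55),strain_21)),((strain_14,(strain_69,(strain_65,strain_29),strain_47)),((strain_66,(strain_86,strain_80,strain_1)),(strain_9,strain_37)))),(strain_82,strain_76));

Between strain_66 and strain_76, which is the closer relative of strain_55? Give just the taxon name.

strain_66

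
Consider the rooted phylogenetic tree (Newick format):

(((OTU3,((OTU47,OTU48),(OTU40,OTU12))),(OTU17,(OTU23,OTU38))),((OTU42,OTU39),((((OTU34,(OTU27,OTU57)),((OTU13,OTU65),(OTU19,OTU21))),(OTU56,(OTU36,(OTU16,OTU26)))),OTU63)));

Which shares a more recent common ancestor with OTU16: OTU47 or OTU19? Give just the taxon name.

The MRCA of OTU16 and OTU19 subtends (((OTU34,(OTU27,OTU57)),((OTU13,OTU65),(OTU19,OTU21))),(OTU56,(OTU36,(OTU16,OTU26)))) (11 taxa).
The MRCA of OTU16 and OTU47 is the root, subtending the entire tree (22 taxa).
The first is nested inside the second, so OTU16 shares a more recent common ancestor with OTU19.

OTU19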